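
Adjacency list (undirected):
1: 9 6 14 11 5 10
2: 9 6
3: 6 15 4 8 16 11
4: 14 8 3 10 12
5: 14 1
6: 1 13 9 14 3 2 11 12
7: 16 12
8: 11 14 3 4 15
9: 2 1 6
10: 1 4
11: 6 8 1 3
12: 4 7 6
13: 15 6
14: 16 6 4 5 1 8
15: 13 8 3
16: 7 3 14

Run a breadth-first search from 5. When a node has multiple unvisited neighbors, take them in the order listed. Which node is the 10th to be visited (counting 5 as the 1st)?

Visit 5; enqueue 14, 1 → queue [14, 1]
Visit 14; enqueue 16, 6, 4, 8 → queue [1, 16, 6, 4, 8]
Visit 1; enqueue 9, 11, 10 → queue [16, 6, 4, 8, 9, 11, 10]
Visit 16; enqueue 7, 3 → queue [6, 4, 8, 9, 11, 10, 7, 3]
Visit 6; enqueue 13, 2, 12 → queue [4, 8, 9, 11, 10, 7, 3, 13, 2, 12]
Visit 4 → queue [8, 9, 11, 10, 7, 3, 13, 2, 12]
Visit 8; enqueue 15 → queue [9, 11, 10, 7, 3, 13, 2, 12, 15]
Visit 9 → queue [11, 10, 7, 3, 13, 2, 12, 15]
Visit 11 → queue [10, 7, 3, 13, 2, 12, 15]
Visit 10 → queue [7, 3, 13, 2, 12, 15]
Visit 7 → queue [3, 13, 2, 12, 15]
Visit 3 → queue [13, 2, 12, 15]
Visit 13 → queue [2, 12, 15]
Visit 2 → queue [12, 15]
Visit 12 → queue [15]
Visit 15 → queue []

Visit order: 5, 14, 1, 16, 6, 4, 8, 9, 11, 10, 7, 3, 13, 2, 12, 15

10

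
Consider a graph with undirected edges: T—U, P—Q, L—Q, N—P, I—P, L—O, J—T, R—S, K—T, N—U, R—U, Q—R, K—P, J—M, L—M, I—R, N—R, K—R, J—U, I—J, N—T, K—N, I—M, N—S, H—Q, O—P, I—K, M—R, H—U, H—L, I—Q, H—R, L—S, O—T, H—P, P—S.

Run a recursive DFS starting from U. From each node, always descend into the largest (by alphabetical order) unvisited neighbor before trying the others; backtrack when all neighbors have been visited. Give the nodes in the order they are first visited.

Visit U
U → T
T → O
O → P
P → S
S → R
R → Q
Q → L
L → M
M → J
J → I
I → K
K → N
L → H

U T O P S R Q L M J I K N H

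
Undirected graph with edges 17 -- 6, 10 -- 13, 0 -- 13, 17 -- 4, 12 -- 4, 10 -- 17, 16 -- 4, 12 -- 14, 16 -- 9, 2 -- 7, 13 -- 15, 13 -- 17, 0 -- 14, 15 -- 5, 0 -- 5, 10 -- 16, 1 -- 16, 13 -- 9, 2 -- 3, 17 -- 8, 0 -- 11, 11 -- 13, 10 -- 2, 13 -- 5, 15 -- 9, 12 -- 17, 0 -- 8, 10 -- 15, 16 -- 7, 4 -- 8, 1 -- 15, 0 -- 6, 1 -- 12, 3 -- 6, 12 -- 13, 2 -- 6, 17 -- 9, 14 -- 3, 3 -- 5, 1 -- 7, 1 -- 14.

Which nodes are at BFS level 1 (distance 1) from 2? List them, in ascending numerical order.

3, 6, 7, 10

Level 0: 2
Level 1: 3, 6, 7, 10
Level 2: 0, 1, 5, 13, 14, 15, 16, 17
Level 3: 4, 8, 9, 11, 12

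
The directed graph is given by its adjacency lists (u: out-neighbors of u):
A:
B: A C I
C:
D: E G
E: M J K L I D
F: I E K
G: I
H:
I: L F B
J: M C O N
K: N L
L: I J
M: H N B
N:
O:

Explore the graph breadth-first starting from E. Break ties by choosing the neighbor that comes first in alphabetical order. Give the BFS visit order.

E, D, I, J, K, L, M, G, B, F, C, N, O, H, A

Visit E; enqueue D, I, J, K, L, M → queue [D, I, J, K, L, M]
Visit D; enqueue G → queue [I, J, K, L, M, G]
Visit I; enqueue B, F → queue [J, K, L, M, G, B, F]
Visit J; enqueue C, N, O → queue [K, L, M, G, B, F, C, N, O]
Visit K → queue [L, M, G, B, F, C, N, O]
Visit L → queue [M, G, B, F, C, N, O]
Visit M; enqueue H → queue [G, B, F, C, N, O, H]
Visit G → queue [B, F, C, N, O, H]
Visit B; enqueue A → queue [F, C, N, O, H, A]
Visit F → queue [C, N, O, H, A]
Visit C → queue [N, O, H, A]
Visit N → queue [O, H, A]
Visit O → queue [H, A]
Visit H → queue [A]
Visit A → queue []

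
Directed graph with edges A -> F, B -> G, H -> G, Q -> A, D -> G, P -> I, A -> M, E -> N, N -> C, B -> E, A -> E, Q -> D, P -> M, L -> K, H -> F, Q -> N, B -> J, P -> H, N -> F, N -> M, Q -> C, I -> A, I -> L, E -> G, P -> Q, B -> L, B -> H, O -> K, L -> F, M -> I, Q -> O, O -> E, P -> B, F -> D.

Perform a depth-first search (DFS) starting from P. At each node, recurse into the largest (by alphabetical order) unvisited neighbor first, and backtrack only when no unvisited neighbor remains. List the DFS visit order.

P → Q → O → K → E → N → M → I → L → F → D → G → A → C → H → B → J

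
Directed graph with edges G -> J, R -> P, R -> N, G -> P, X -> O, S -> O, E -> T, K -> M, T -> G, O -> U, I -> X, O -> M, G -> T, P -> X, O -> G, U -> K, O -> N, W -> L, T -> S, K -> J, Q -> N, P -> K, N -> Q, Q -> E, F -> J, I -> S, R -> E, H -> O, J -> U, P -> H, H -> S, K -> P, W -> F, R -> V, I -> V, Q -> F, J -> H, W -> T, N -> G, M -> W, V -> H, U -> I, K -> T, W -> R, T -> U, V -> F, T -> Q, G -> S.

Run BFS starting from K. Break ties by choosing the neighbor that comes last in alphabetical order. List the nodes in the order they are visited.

K, T, P, M, J, U, S, Q, G, X, H, W, I, O, N, F, E, R, L, V

Visit K; enqueue T, P, M, J → queue [T, P, M, J]
Visit T; enqueue U, S, Q, G → queue [P, M, J, U, S, Q, G]
Visit P; enqueue X, H → queue [M, J, U, S, Q, G, X, H]
Visit M; enqueue W → queue [J, U, S, Q, G, X, H, W]
Visit J → queue [U, S, Q, G, X, H, W]
Visit U; enqueue I → queue [S, Q, G, X, H, W, I]
Visit S; enqueue O → queue [Q, G, X, H, W, I, O]
Visit Q; enqueue N, F, E → queue [G, X, H, W, I, O, N, F, E]
Visit G → queue [X, H, W, I, O, N, F, E]
Visit X → queue [H, W, I, O, N, F, E]
Visit H → queue [W, I, O, N, F, E]
Visit W; enqueue R, L → queue [I, O, N, F, E, R, L]
Visit I; enqueue V → queue [O, N, F, E, R, L, V]
Visit O → queue [N, F, E, R, L, V]
Visit N → queue [F, E, R, L, V]
Visit F → queue [E, R, L, V]
Visit E → queue [R, L, V]
Visit R → queue [L, V]
Visit L → queue [V]
Visit V → queue []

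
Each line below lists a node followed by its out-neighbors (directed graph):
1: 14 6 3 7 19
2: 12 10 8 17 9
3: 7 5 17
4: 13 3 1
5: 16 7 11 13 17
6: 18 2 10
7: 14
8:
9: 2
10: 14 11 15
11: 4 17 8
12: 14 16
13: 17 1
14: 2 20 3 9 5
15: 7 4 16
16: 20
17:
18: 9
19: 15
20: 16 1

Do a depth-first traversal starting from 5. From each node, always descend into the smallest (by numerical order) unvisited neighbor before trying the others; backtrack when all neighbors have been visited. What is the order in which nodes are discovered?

5, 7, 14, 2, 8, 9, 10, 11, 4, 1, 3, 17, 6, 18, 19, 15, 16, 20, 13, 12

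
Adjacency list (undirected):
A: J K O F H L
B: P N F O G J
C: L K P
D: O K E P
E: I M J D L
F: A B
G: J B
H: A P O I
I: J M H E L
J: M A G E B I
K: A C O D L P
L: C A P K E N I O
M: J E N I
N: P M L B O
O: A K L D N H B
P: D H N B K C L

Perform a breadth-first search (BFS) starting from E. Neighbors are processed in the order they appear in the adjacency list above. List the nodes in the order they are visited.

Visit E; enqueue I, M, J, D, L → queue [I, M, J, D, L]
Visit I; enqueue H → queue [M, J, D, L, H]
Visit M; enqueue N → queue [J, D, L, H, N]
Visit J; enqueue A, G, B → queue [D, L, H, N, A, G, B]
Visit D; enqueue O, K, P → queue [L, H, N, A, G, B, O, K, P]
Visit L; enqueue C → queue [H, N, A, G, B, O, K, P, C]
Visit H → queue [N, A, G, B, O, K, P, C]
Visit N → queue [A, G, B, O, K, P, C]
Visit A; enqueue F → queue [G, B, O, K, P, C, F]
Visit G → queue [B, O, K, P, C, F]
Visit B → queue [O, K, P, C, F]
Visit O → queue [K, P, C, F]
Visit K → queue [P, C, F]
Visit P → queue [C, F]
Visit C → queue [F]
Visit F → queue []

E → I → M → J → D → L → H → N → A → G → B → O → K → P → C → F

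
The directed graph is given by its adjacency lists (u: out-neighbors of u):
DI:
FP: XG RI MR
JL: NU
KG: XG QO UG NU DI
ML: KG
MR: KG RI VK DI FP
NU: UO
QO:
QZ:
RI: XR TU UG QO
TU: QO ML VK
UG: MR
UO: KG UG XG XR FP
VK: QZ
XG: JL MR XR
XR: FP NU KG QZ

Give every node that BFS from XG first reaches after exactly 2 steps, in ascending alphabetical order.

DI, FP, KG, NU, QZ, RI, VK

Level 0: XG
Level 1: JL, MR, XR
Level 2: DI, FP, KG, NU, QZ, RI, VK
Level 3: QO, TU, UG, UO
Level 4: ML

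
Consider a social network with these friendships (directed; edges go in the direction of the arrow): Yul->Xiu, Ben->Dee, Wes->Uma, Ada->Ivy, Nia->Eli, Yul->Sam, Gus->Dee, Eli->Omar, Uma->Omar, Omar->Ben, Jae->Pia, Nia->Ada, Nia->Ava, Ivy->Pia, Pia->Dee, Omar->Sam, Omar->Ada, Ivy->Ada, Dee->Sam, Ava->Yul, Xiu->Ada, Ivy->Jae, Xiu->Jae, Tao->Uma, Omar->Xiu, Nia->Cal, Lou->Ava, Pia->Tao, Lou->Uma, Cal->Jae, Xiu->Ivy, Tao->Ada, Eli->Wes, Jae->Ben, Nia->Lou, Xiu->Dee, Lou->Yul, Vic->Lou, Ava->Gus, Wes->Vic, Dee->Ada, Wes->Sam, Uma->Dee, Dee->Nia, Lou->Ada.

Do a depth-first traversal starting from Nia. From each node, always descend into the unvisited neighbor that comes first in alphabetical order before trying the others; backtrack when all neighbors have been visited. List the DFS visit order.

Visit Nia
Nia → Ada
Ada → Ivy
Ivy → Jae
Jae → Ben
Ben → Dee
Dee → Sam
Jae → Pia
Pia → Tao
Tao → Uma
Uma → Omar
Omar → Xiu
Nia → Ava
Ava → Gus
Ava → Yul
Nia → Cal
Nia → Eli
Eli → Wes
Wes → Vic
Vic → Lou

Nia -> Ada -> Ivy -> Jae -> Ben -> Dee -> Sam -> Pia -> Tao -> Uma -> Omar -> Xiu -> Ava -> Gus -> Yul -> Cal -> Eli -> Wes -> Vic -> Lou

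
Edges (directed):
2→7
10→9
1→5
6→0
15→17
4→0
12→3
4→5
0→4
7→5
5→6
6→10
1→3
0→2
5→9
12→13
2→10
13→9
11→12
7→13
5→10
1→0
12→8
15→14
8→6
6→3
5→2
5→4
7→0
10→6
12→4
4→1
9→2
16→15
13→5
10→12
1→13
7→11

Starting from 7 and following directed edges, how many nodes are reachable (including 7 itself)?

BFS from 7 visits: 7, 0, 5, 11, 13, 2, 4, 6, 9, 10, 12, 1, 3, 8
Reachable nodes: 14 of 18 total.

14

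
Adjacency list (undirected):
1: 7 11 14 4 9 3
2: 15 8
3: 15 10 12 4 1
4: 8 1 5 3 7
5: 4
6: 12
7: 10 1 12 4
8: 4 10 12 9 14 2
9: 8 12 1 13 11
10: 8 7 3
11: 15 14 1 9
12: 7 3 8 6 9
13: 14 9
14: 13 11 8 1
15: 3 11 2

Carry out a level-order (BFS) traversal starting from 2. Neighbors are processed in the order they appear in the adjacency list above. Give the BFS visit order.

Visit 2; enqueue 15, 8 → queue [15, 8]
Visit 15; enqueue 3, 11 → queue [8, 3, 11]
Visit 8; enqueue 4, 10, 12, 9, 14 → queue [3, 11, 4, 10, 12, 9, 14]
Visit 3; enqueue 1 → queue [11, 4, 10, 12, 9, 14, 1]
Visit 11 → queue [4, 10, 12, 9, 14, 1]
Visit 4; enqueue 5, 7 → queue [10, 12, 9, 14, 1, 5, 7]
Visit 10 → queue [12, 9, 14, 1, 5, 7]
Visit 12; enqueue 6 → queue [9, 14, 1, 5, 7, 6]
Visit 9; enqueue 13 → queue [14, 1, 5, 7, 6, 13]
Visit 14 → queue [1, 5, 7, 6, 13]
Visit 1 → queue [5, 7, 6, 13]
Visit 5 → queue [7, 6, 13]
Visit 7 → queue [6, 13]
Visit 6 → queue [13]
Visit 13 → queue []

2, 15, 8, 3, 11, 4, 10, 12, 9, 14, 1, 5, 7, 6, 13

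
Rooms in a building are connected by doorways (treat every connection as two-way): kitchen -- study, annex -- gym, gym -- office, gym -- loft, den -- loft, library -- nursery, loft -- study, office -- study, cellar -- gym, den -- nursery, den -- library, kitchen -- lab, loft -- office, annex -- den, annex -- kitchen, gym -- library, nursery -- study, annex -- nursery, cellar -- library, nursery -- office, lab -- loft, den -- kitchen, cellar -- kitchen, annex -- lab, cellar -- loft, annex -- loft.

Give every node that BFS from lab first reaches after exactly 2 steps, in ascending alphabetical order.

cellar, den, gym, nursery, office, study

Level 0: lab
Level 1: annex, kitchen, loft
Level 2: cellar, den, gym, nursery, office, study
Level 3: library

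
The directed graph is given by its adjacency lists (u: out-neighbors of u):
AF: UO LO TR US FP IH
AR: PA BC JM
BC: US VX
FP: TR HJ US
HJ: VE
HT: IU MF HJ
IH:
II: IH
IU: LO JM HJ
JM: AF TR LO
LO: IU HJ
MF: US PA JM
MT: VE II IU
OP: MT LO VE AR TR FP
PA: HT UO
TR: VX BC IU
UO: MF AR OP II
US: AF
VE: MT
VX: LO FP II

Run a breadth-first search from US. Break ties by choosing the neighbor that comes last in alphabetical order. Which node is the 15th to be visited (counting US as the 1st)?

Visit US; enqueue AF → queue [AF]
Visit AF; enqueue UO, TR, LO, IH, FP → queue [UO, TR, LO, IH, FP]
Visit UO; enqueue OP, MF, II, AR → queue [TR, LO, IH, FP, OP, MF, II, AR]
Visit TR; enqueue VX, IU, BC → queue [LO, IH, FP, OP, MF, II, AR, VX, IU, BC]
Visit LO; enqueue HJ → queue [IH, FP, OP, MF, II, AR, VX, IU, BC, HJ]
Visit IH → queue [FP, OP, MF, II, AR, VX, IU, BC, HJ]
Visit FP → queue [OP, MF, II, AR, VX, IU, BC, HJ]
Visit OP; enqueue VE, MT → queue [MF, II, AR, VX, IU, BC, HJ, VE, MT]
Visit MF; enqueue PA, JM → queue [II, AR, VX, IU, BC, HJ, VE, MT, PA, JM]
Visit II → queue [AR, VX, IU, BC, HJ, VE, MT, PA, JM]
Visit AR → queue [VX, IU, BC, HJ, VE, MT, PA, JM]
Visit VX → queue [IU, BC, HJ, VE, MT, PA, JM]
Visit IU → queue [BC, HJ, VE, MT, PA, JM]
Visit BC → queue [HJ, VE, MT, PA, JM]
Visit HJ → queue [VE, MT, PA, JM]
Visit VE → queue [MT, PA, JM]
Visit MT → queue [PA, JM]
Visit PA; enqueue HT → queue [JM, HT]
Visit JM → queue [HT]
Visit HT → queue []

Visit order: US, AF, UO, TR, LO, IH, FP, OP, MF, II, AR, VX, IU, BC, HJ, VE, MT, PA, JM, HT

HJ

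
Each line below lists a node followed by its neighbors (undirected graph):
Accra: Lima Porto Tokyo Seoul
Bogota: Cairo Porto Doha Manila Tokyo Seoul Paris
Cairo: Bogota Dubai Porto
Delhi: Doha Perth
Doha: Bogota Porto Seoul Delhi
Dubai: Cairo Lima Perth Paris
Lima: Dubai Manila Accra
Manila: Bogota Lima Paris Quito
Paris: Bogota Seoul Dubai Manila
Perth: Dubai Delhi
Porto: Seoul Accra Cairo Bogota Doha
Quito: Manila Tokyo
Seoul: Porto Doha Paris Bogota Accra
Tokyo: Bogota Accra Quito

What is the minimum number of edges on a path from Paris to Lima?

2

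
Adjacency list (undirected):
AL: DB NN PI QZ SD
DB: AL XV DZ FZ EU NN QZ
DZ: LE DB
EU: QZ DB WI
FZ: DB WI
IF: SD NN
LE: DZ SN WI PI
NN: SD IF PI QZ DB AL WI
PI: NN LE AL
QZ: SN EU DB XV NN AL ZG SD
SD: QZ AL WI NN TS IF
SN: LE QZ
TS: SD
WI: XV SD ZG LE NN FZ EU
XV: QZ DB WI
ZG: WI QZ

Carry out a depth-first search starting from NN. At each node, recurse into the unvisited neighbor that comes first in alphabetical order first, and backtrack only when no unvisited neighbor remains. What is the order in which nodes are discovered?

NN, AL, DB, DZ, LE, PI, SN, QZ, EU, WI, FZ, SD, IF, TS, XV, ZG

Visit NN
NN → AL
AL → DB
DB → DZ
DZ → LE
LE → PI
LE → SN
SN → QZ
QZ → EU
EU → WI
WI → FZ
WI → SD
SD → IF
SD → TS
WI → XV
WI → ZG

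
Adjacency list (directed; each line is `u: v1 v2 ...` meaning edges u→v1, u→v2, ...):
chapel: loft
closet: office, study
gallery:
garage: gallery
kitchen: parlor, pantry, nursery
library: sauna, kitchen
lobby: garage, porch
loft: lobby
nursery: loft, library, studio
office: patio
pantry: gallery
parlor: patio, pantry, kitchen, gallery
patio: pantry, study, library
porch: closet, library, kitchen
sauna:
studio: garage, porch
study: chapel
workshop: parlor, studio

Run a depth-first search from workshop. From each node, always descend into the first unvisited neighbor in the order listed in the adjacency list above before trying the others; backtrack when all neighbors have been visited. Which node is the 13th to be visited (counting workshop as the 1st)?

office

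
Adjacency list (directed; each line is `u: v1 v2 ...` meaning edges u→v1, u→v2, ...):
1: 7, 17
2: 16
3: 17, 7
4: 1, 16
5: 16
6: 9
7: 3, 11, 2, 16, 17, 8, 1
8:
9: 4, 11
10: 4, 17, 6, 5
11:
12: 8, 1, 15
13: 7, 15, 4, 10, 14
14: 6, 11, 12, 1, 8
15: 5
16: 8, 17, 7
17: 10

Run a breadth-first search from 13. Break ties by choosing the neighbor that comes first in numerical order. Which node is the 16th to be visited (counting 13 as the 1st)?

12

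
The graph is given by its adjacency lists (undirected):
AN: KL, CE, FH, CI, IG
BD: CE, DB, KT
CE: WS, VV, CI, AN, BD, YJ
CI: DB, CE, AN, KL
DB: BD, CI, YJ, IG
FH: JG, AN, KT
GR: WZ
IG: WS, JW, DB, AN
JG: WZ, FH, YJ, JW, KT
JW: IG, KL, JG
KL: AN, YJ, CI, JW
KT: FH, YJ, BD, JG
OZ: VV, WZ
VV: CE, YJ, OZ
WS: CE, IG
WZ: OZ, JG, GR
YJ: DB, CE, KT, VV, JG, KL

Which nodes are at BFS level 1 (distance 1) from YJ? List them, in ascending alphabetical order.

CE, DB, JG, KL, KT, VV

Level 0: YJ
Level 1: CE, DB, JG, KL, KT, VV
Level 2: AN, BD, CI, FH, IG, JW, OZ, WS, WZ
Level 3: GR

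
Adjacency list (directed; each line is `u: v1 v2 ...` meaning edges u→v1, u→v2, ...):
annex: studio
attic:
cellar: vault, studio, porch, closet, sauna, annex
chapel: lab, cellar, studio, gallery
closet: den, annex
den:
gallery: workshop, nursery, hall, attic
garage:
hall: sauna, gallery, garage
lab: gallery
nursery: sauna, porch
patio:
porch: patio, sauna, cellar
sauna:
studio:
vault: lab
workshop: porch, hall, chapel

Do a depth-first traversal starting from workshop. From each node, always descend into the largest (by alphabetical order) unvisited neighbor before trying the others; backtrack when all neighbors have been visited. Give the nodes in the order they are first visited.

workshop -> porch -> sauna -> patio -> cellar -> vault -> lab -> gallery -> nursery -> hall -> garage -> attic -> studio -> closet -> den -> annex -> chapel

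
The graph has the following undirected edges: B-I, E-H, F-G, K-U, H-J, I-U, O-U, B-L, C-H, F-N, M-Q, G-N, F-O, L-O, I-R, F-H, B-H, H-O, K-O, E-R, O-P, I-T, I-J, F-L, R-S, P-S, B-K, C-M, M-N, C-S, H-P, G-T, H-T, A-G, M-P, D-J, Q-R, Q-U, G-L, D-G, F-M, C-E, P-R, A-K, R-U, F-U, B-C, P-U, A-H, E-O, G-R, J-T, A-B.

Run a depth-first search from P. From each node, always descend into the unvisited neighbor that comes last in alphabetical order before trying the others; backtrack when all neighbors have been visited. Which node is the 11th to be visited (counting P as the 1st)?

Visit P
P → U
U → R
R → S
S → C
C → M
M → Q
M → N
N → G
G → T
T → J
J → I
I → B
B → L
L → O
O → K
K → A
A → H
H → F
H → E
J → D

Visit order: P, U, R, S, C, M, Q, N, G, T, J, I, B, L, O, K, A, H, F, E, D

J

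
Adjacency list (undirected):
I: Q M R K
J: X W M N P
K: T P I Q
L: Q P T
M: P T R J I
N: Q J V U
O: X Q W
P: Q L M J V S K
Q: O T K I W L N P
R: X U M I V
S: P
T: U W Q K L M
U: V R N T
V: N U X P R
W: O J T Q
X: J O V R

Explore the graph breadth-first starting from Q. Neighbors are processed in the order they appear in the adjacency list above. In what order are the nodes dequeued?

Q, O, T, K, I, W, L, N, P, X, U, M, R, J, V, S

Visit Q; enqueue O, T, K, I, W, L, N, P → queue [O, T, K, I, W, L, N, P]
Visit O; enqueue X → queue [T, K, I, W, L, N, P, X]
Visit T; enqueue U, M → queue [K, I, W, L, N, P, X, U, M]
Visit K → queue [I, W, L, N, P, X, U, M]
Visit I; enqueue R → queue [W, L, N, P, X, U, M, R]
Visit W; enqueue J → queue [L, N, P, X, U, M, R, J]
Visit L → queue [N, P, X, U, M, R, J]
Visit N; enqueue V → queue [P, X, U, M, R, J, V]
Visit P; enqueue S → queue [X, U, M, R, J, V, S]
Visit X → queue [U, M, R, J, V, S]
Visit U → queue [M, R, J, V, S]
Visit M → queue [R, J, V, S]
Visit R → queue [J, V, S]
Visit J → queue [V, S]
Visit V → queue [S]
Visit S → queue []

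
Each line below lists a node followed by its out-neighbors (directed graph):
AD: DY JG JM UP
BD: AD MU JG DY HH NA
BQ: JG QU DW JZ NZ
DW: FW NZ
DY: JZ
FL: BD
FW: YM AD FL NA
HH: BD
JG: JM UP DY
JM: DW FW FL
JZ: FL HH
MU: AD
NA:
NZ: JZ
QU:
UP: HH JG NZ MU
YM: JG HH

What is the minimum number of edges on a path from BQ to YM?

3

Level 0: BQ
Level 1: DW, JG, JZ, NZ, QU
Level 2: DY, FL, FW, HH, JM, UP
Level 3: AD, BD, MU, NA, YM
YM first appears at level 3.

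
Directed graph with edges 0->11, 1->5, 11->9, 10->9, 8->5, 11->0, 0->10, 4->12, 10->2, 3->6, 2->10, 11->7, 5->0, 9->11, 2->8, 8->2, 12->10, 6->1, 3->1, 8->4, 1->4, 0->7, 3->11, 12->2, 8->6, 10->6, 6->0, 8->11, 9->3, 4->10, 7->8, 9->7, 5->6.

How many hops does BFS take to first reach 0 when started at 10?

2

Level 0: 10
Level 1: 2, 6, 9
Level 2: 0, 1, 3, 7, 8, 11
Level 3: 4, 5
Level 4: 12
0 first appears at level 2.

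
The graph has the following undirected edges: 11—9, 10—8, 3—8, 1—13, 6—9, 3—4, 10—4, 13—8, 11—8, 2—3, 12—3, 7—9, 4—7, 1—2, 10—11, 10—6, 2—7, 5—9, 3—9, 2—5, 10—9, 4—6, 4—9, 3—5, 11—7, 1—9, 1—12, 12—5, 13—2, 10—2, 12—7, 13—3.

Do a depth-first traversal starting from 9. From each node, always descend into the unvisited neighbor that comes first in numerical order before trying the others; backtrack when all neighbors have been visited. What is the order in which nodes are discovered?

9 1 2 3 4 6 10 8 11 7 12 5 13

Visit 9
9 → 1
1 → 2
2 → 3
3 → 4
4 → 6
6 → 10
10 → 8
8 → 11
11 → 7
7 → 12
12 → 5
8 → 13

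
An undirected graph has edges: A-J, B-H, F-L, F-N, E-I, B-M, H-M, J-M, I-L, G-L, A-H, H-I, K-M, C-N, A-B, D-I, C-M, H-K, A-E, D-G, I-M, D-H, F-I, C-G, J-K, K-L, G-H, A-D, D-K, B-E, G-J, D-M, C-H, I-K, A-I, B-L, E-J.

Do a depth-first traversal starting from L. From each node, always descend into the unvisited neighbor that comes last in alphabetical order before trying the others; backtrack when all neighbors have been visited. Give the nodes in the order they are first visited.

L K M J G H I F N C E B A D

Visit L
L → K
K → M
M → J
J → G
G → H
H → I
I → F
F → N
N → C
I → E
E → B
B → A
A → D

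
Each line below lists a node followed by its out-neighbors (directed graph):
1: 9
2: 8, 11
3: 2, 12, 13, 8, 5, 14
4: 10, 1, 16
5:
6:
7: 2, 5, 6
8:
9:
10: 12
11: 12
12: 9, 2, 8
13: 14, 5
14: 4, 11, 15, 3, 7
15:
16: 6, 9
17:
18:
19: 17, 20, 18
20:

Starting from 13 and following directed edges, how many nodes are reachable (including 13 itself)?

BFS from 13 visits: 13, 14, 5, 4, 11, 15, 3, 7, 10, 1, 16, 12, 2, 8, 6, 9
Reachable nodes: 16 of 20 total.

16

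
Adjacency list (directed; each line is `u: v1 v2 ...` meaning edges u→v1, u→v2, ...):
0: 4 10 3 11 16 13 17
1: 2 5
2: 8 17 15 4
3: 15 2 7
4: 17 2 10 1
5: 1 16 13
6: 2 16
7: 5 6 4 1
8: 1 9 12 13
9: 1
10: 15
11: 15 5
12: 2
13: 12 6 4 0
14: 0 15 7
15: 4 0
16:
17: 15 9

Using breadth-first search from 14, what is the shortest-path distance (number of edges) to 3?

Level 0: 14
Level 1: 0, 7, 15
Level 2: 1, 3, 4, 5, 6, 10, 11, 13, 16, 17
Level 3: 2, 9, 12
Level 4: 8
3 first appears at level 2.

2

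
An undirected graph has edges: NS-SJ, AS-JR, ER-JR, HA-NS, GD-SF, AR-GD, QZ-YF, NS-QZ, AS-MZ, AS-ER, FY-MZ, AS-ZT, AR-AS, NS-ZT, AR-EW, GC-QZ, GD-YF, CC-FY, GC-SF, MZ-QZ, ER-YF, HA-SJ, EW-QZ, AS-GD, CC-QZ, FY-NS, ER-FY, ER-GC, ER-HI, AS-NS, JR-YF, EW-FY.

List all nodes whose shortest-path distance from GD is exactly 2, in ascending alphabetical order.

ER, EW, GC, JR, MZ, NS, QZ, ZT

Level 0: GD
Level 1: AR, AS, SF, YF
Level 2: ER, EW, GC, JR, MZ, NS, QZ, ZT
Level 3: CC, FY, HA, HI, SJ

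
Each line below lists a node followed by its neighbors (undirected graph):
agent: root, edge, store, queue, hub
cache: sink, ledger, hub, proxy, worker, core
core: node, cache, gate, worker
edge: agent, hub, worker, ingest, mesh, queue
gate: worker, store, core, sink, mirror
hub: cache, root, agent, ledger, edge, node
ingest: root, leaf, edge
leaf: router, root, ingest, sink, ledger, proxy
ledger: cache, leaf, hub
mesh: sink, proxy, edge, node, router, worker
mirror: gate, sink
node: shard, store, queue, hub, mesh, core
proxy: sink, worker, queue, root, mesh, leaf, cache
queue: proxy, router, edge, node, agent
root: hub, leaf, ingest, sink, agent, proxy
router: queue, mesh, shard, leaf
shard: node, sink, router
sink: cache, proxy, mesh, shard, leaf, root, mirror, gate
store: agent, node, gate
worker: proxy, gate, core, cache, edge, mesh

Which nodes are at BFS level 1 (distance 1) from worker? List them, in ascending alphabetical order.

Level 0: worker
Level 1: cache, core, edge, gate, mesh, proxy
Level 2: agent, hub, ingest, leaf, ledger, mirror, node, queue, root, router, sink, store
Level 3: shard

cache, core, edge, gate, mesh, proxy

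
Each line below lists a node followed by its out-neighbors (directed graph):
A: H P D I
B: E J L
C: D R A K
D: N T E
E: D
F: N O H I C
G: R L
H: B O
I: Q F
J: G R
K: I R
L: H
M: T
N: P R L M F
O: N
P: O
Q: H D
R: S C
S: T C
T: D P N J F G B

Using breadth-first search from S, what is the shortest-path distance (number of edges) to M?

Level 0: S
Level 1: C, T
Level 2: A, B, D, F, G, J, K, N, P, R
Level 3: E, H, I, L, M, O
Level 4: Q
M first appears at level 3.

3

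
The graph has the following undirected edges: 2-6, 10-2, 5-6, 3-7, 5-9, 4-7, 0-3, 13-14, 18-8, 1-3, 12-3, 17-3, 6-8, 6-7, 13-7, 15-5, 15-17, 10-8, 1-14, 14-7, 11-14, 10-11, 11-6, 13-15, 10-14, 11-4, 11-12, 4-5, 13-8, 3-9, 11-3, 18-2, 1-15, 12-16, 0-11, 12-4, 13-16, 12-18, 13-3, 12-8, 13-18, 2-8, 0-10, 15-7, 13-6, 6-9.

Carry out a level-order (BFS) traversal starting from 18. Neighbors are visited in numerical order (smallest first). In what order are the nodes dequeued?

Visit 18; enqueue 2, 8, 12, 13 → queue [2, 8, 12, 13]
Visit 2; enqueue 6, 10 → queue [8, 12, 13, 6, 10]
Visit 8 → queue [12, 13, 6, 10]
Visit 12; enqueue 3, 4, 11, 16 → queue [13, 6, 10, 3, 4, 11, 16]
Visit 13; enqueue 7, 14, 15 → queue [6, 10, 3, 4, 11, 16, 7, 14, 15]
Visit 6; enqueue 5, 9 → queue [10, 3, 4, 11, 16, 7, 14, 15, 5, 9]
Visit 10; enqueue 0 → queue [3, 4, 11, 16, 7, 14, 15, 5, 9, 0]
Visit 3; enqueue 1, 17 → queue [4, 11, 16, 7, 14, 15, 5, 9, 0, 1, 17]
Visit 4 → queue [11, 16, 7, 14, 15, 5, 9, 0, 1, 17]
Visit 11 → queue [16, 7, 14, 15, 5, 9, 0, 1, 17]
Visit 16 → queue [7, 14, 15, 5, 9, 0, 1, 17]
Visit 7 → queue [14, 15, 5, 9, 0, 1, 17]
Visit 14 → queue [15, 5, 9, 0, 1, 17]
Visit 15 → queue [5, 9, 0, 1, 17]
Visit 5 → queue [9, 0, 1, 17]
Visit 9 → queue [0, 1, 17]
Visit 0 → queue [1, 17]
Visit 1 → queue [17]
Visit 17 → queue []

18, 2, 8, 12, 13, 6, 10, 3, 4, 11, 16, 7, 14, 15, 5, 9, 0, 1, 17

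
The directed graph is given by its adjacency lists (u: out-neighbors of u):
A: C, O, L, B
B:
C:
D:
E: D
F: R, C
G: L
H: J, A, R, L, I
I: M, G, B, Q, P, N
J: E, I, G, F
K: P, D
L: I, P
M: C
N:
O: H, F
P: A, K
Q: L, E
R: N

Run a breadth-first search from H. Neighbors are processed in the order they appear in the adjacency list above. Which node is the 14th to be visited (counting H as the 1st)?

Visit H; enqueue J, A, R, L, I → queue [J, A, R, L, I]
Visit J; enqueue E, G, F → queue [A, R, L, I, E, G, F]
Visit A; enqueue C, O, B → queue [R, L, I, E, G, F, C, O, B]
Visit R; enqueue N → queue [L, I, E, G, F, C, O, B, N]
Visit L; enqueue P → queue [I, E, G, F, C, O, B, N, P]
Visit I; enqueue M, Q → queue [E, G, F, C, O, B, N, P, M, Q]
Visit E; enqueue D → queue [G, F, C, O, B, N, P, M, Q, D]
Visit G → queue [F, C, O, B, N, P, M, Q, D]
Visit F → queue [C, O, B, N, P, M, Q, D]
Visit C → queue [O, B, N, P, M, Q, D]
Visit O → queue [B, N, P, M, Q, D]
Visit B → queue [N, P, M, Q, D]
Visit N → queue [P, M, Q, D]
Visit P; enqueue K → queue [M, Q, D, K]
Visit M → queue [Q, D, K]
Visit Q → queue [D, K]
Visit D → queue [K]
Visit K → queue []

Visit order: H, J, A, R, L, I, E, G, F, C, O, B, N, P, M, Q, D, K

P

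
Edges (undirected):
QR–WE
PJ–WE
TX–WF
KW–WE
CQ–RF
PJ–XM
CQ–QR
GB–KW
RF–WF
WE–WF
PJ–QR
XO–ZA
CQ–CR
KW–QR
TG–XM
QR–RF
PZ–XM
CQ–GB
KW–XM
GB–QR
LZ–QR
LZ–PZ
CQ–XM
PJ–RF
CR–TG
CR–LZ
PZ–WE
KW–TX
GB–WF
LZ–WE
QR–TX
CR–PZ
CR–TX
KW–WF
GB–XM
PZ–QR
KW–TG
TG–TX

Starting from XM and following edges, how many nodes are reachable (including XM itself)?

BFS from XM visits: XM, CQ, GB, KW, PJ, PZ, TG, CR, QR, RF, WF, TX, WE, LZ
Reachable nodes: 14 of 16 total.

14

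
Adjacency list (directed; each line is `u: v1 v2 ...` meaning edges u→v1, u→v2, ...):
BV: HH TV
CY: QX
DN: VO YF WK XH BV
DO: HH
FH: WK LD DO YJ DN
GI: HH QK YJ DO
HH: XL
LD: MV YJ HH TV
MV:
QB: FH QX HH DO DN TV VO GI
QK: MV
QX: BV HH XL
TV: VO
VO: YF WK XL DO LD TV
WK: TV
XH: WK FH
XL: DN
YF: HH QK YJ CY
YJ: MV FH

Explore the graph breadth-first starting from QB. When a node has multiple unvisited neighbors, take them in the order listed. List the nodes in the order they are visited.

Visit QB; enqueue FH, QX, HH, DO, DN, TV, VO, GI → queue [FH, QX, HH, DO, DN, TV, VO, GI]
Visit FH; enqueue WK, LD, YJ → queue [QX, HH, DO, DN, TV, VO, GI, WK, LD, YJ]
Visit QX; enqueue BV, XL → queue [HH, DO, DN, TV, VO, GI, WK, LD, YJ, BV, XL]
Visit HH → queue [DO, DN, TV, VO, GI, WK, LD, YJ, BV, XL]
Visit DO → queue [DN, TV, VO, GI, WK, LD, YJ, BV, XL]
Visit DN; enqueue YF, XH → queue [TV, VO, GI, WK, LD, YJ, BV, XL, YF, XH]
Visit TV → queue [VO, GI, WK, LD, YJ, BV, XL, YF, XH]
Visit VO → queue [GI, WK, LD, YJ, BV, XL, YF, XH]
Visit GI; enqueue QK → queue [WK, LD, YJ, BV, XL, YF, XH, QK]
Visit WK → queue [LD, YJ, BV, XL, YF, XH, QK]
Visit LD; enqueue MV → queue [YJ, BV, XL, YF, XH, QK, MV]
Visit YJ → queue [BV, XL, YF, XH, QK, MV]
Visit BV → queue [XL, YF, XH, QK, MV]
Visit XL → queue [YF, XH, QK, MV]
Visit YF; enqueue CY → queue [XH, QK, MV, CY]
Visit XH → queue [QK, MV, CY]
Visit QK → queue [MV, CY]
Visit MV → queue [CY]
Visit CY → queue []

QB, FH, QX, HH, DO, DN, TV, VO, GI, WK, LD, YJ, BV, XL, YF, XH, QK, MV, CY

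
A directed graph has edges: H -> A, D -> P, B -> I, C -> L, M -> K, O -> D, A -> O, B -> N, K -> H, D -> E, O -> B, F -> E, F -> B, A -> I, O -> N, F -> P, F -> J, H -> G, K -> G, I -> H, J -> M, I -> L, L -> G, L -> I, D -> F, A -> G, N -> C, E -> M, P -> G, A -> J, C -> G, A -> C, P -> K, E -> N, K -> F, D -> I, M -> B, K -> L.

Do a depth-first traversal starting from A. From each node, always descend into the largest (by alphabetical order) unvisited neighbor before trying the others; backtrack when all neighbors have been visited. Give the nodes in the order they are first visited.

A, O, N, C, L, I, H, G, D, P, K, F, J, M, B, E

Visit A
A → O
O → N
N → C
C → L
L → I
I → H
H → G
O → D
D → P
P → K
K → F
F → J
J → M
M → B
F → E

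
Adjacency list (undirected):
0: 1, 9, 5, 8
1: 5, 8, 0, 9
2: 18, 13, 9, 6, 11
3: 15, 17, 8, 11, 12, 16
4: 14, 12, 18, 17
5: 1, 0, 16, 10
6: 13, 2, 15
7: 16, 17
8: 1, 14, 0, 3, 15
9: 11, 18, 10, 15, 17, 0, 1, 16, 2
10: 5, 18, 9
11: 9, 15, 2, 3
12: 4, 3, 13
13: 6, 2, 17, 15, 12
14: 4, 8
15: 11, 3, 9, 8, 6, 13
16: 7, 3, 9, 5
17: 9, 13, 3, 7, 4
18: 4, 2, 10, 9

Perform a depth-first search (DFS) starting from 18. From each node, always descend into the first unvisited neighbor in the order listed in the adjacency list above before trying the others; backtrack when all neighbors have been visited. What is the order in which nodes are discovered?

18 -> 4 -> 14 -> 8 -> 1 -> 5 -> 0 -> 9 -> 11 -> 15 -> 3 -> 17 -> 13 -> 6 -> 2 -> 12 -> 7 -> 16 -> 10

Visit 18
18 → 4
4 → 14
14 → 8
8 → 1
1 → 5
5 → 0
0 → 9
9 → 11
11 → 15
15 → 3
3 → 17
17 → 13
13 → 6
6 → 2
13 → 12
17 → 7
7 → 16
9 → 10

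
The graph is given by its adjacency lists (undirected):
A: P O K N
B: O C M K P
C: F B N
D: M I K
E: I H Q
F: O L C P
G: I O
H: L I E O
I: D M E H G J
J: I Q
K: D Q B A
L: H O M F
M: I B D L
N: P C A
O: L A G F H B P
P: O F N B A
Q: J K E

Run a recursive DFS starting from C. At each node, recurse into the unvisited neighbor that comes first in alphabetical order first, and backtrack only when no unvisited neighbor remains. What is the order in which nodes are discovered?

C, B, K, A, N, P, F, L, H, E, I, D, M, G, O, J, Q

Visit C
C → B
B → K
K → A
A → N
N → P
P → F
F → L
L → H
H → E
E → I
I → D
D → M
I → G
G → O
I → J
J → Q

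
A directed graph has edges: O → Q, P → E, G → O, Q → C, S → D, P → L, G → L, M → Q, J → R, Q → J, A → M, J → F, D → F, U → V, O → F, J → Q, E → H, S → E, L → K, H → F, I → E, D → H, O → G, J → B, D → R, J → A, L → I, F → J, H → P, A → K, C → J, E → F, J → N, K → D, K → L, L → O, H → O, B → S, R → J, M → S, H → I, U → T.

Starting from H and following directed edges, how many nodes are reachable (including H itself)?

BFS from H visits: H, F, I, O, P, J, E, G, Q, L, A, B, N, R, C, K, M, S, D
Reachable nodes: 19 of 22 total.

19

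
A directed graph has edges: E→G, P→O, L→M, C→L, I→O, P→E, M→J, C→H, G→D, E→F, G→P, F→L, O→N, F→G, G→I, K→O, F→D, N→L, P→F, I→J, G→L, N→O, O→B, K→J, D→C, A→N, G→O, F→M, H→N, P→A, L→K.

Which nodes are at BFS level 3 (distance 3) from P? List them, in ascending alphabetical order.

C, I, J, K

Level 0: P
Level 1: A, E, F, O
Level 2: B, D, G, L, M, N
Level 3: C, I, J, K
Level 4: H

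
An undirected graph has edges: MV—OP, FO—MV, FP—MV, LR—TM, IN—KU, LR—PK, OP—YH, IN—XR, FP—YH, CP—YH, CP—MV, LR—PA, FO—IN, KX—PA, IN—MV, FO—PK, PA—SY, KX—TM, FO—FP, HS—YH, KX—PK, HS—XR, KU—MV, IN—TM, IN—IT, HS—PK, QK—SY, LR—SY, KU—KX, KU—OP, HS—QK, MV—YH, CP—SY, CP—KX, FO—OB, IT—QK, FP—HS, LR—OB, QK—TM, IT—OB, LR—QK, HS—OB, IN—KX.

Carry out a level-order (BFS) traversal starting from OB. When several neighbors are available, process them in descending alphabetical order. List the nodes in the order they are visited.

OB -> LR -> IT -> HS -> FO -> TM -> SY -> QK -> PK -> PA -> IN -> YH -> XR -> FP -> MV -> KX -> CP -> KU -> OP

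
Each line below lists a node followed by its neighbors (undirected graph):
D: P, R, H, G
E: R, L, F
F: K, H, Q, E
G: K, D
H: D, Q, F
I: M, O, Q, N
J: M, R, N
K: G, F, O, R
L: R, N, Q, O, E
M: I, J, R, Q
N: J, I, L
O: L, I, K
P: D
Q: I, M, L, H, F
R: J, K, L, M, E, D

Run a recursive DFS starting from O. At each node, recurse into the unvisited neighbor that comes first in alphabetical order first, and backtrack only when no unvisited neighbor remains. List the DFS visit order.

Visit O
O → I
I → M
M → J
J → N
N → L
L → E
E → F
F → H
H → D
D → G
G → K
K → R
D → P
H → Q

O -> I -> M -> J -> N -> L -> E -> F -> H -> D -> G -> K -> R -> P -> Q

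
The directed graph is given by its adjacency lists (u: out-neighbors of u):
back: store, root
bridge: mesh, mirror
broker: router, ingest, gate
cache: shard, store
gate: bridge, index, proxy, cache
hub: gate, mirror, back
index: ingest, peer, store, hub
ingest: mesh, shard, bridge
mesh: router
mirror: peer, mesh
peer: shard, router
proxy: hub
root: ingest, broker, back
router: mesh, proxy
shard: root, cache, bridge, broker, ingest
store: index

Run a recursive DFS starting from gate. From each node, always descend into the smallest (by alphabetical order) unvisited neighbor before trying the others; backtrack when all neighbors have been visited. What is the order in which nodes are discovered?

gate, bridge, mesh, router, proxy, hub, back, root, broker, ingest, shard, cache, store, index, peer, mirror

Visit gate
gate → bridge
bridge → mesh
mesh → router
router → proxy
proxy → hub
hub → back
back → root
root → broker
broker → ingest
ingest → shard
shard → cache
cache → store
store → index
index → peer
hub → mirror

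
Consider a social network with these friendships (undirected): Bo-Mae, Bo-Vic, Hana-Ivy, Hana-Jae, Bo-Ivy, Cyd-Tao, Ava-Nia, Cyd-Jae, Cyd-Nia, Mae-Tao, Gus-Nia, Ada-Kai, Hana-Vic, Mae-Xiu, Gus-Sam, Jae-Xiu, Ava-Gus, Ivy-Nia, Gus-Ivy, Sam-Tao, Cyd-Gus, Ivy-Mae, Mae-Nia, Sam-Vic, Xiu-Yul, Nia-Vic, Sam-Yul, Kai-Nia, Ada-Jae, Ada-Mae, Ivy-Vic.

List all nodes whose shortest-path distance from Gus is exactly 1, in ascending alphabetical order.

Level 0: Gus
Level 1: Ava, Cyd, Ivy, Nia, Sam
Level 2: Bo, Hana, Jae, Kai, Mae, Tao, Vic, Yul
Level 3: Ada, Xiu

Ava, Cyd, Ivy, Nia, Sam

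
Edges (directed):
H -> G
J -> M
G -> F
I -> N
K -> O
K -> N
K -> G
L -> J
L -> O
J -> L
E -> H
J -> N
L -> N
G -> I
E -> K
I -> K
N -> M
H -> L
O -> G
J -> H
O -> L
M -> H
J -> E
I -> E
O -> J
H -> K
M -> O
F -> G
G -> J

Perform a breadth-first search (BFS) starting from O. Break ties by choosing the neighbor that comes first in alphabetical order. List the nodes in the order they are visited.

O G J L F I E H M N K

Visit O; enqueue G, J, L → queue [G, J, L]
Visit G; enqueue F, I → queue [J, L, F, I]
Visit J; enqueue E, H, M, N → queue [L, F, I, E, H, M, N]
Visit L → queue [F, I, E, H, M, N]
Visit F → queue [I, E, H, M, N]
Visit I; enqueue K → queue [E, H, M, N, K]
Visit E → queue [H, M, N, K]
Visit H → queue [M, N, K]
Visit M → queue [N, K]
Visit N → queue [K]
Visit K → queue []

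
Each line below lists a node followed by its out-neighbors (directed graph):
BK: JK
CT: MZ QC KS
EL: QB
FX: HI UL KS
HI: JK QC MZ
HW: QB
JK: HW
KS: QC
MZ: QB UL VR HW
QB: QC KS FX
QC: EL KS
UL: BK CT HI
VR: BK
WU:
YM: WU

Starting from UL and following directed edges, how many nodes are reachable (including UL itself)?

BFS from UL visits: UL, BK, CT, HI, JK, MZ, QC, KS, HW, QB, VR, EL, FX
Reachable nodes: 13 of 15 total.

13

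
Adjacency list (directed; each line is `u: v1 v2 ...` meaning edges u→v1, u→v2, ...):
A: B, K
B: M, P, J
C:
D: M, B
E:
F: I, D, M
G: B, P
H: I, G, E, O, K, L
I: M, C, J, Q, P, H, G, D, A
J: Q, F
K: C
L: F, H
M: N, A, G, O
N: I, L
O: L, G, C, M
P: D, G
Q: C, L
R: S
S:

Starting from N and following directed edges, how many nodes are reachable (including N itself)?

17

BFS from N visits: N, I, L, A, C, D, G, H, J, M, P, Q, F, B, K, E, O
Reachable nodes: 17 of 19 total.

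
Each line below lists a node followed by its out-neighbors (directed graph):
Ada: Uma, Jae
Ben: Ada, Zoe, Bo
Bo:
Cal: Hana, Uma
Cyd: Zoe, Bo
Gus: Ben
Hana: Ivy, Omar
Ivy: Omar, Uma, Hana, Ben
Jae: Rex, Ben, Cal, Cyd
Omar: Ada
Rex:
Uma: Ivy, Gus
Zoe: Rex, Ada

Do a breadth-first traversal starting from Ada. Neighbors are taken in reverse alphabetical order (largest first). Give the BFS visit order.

Ada -> Uma -> Jae -> Ivy -> Gus -> Rex -> Cyd -> Cal -> Ben -> Omar -> Hana -> Zoe -> Bo

Visit Ada; enqueue Uma, Jae → queue [Uma, Jae]
Visit Uma; enqueue Ivy, Gus → queue [Jae, Ivy, Gus]
Visit Jae; enqueue Rex, Cyd, Cal, Ben → queue [Ivy, Gus, Rex, Cyd, Cal, Ben]
Visit Ivy; enqueue Omar, Hana → queue [Gus, Rex, Cyd, Cal, Ben, Omar, Hana]
Visit Gus → queue [Rex, Cyd, Cal, Ben, Omar, Hana]
Visit Rex → queue [Cyd, Cal, Ben, Omar, Hana]
Visit Cyd; enqueue Zoe, Bo → queue [Cal, Ben, Omar, Hana, Zoe, Bo]
Visit Cal → queue [Ben, Omar, Hana, Zoe, Bo]
Visit Ben → queue [Omar, Hana, Zoe, Bo]
Visit Omar → queue [Hana, Zoe, Bo]
Visit Hana → queue [Zoe, Bo]
Visit Zoe → queue [Bo]
Visit Bo → queue []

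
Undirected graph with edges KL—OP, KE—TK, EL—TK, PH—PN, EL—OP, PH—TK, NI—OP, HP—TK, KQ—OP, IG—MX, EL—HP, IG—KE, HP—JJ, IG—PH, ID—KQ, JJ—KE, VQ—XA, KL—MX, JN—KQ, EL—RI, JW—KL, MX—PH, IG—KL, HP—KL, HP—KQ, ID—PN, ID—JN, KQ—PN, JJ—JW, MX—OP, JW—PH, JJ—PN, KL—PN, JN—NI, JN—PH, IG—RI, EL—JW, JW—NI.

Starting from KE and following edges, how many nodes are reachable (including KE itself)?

17

BFS from KE visits: KE, IG, JJ, TK, KL, MX, PH, RI, HP, JW, PN, EL, OP, JN, KQ, NI, ID
Reachable nodes: 17 of 19 total.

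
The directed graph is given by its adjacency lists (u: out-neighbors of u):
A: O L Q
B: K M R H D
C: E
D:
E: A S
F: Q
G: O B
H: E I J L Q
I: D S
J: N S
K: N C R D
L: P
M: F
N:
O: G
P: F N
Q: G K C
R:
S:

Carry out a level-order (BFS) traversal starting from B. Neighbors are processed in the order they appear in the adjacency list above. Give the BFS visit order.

Visit B; enqueue K, M, R, H, D → queue [K, M, R, H, D]
Visit K; enqueue N, C → queue [M, R, H, D, N, C]
Visit M; enqueue F → queue [R, H, D, N, C, F]
Visit R → queue [H, D, N, C, F]
Visit H; enqueue E, I, J, L, Q → queue [D, N, C, F, E, I, J, L, Q]
Visit D → queue [N, C, F, E, I, J, L, Q]
Visit N → queue [C, F, E, I, J, L, Q]
Visit C → queue [F, E, I, J, L, Q]
Visit F → queue [E, I, J, L, Q]
Visit E; enqueue A, S → queue [I, J, L, Q, A, S]
Visit I → queue [J, L, Q, A, S]
Visit J → queue [L, Q, A, S]
Visit L; enqueue P → queue [Q, A, S, P]
Visit Q; enqueue G → queue [A, S, P, G]
Visit A; enqueue O → queue [S, P, G, O]
Visit S → queue [P, G, O]
Visit P → queue [G, O]
Visit G → queue [O]
Visit O → queue []

B → K → M → R → H → D → N → C → F → E → I → J → L → Q → A → S → P → G → O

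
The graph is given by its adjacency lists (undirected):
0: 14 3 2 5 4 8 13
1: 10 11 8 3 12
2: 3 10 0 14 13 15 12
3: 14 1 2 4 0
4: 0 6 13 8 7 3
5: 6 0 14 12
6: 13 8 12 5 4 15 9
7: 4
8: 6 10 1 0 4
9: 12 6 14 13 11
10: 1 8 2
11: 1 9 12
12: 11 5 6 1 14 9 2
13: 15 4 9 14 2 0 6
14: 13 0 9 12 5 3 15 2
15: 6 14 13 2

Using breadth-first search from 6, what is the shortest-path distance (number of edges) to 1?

Level 0: 6
Level 1: 4, 5, 8, 9, 12, 13, 15
Level 2: 0, 1, 2, 3, 7, 10, 11, 14
1 first appears at level 2.

2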